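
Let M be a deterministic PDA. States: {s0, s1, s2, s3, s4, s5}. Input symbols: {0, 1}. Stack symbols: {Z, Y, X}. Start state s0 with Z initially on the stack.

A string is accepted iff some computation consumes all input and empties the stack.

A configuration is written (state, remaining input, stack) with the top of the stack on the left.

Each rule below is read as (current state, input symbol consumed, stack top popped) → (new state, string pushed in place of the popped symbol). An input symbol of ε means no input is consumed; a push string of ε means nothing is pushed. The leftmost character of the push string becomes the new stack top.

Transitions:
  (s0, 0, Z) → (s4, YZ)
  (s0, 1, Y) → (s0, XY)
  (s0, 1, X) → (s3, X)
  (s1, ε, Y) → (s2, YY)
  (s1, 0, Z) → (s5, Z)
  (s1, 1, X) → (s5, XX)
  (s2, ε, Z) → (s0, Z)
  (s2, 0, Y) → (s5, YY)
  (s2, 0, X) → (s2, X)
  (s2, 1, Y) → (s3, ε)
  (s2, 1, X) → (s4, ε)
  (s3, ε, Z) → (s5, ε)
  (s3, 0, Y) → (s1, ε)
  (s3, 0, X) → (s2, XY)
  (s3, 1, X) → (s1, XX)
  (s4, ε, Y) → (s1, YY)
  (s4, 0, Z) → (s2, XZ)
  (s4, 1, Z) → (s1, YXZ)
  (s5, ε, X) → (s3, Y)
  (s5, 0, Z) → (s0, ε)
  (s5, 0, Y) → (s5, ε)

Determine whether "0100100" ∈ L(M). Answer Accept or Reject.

(s0, 0100100, Z)
  read 0, top Z: go to s4, push YZ → (s4, 100100, YZ)
  ε-move, top Y: go to s1, push YY → (s1, 100100, YYZ)
  ε-move, top Y: go to s2, push YY → (s2, 100100, YYYZ)
  read 1, top Y: go to s3, push ε → (s3, 00100, YYZ)
  read 0, top Y: go to s1, push ε → (s1, 0100, YZ)
  ε-move, top Y: go to s2, push YY → (s2, 0100, YYZ)
  read 0, top Y: go to s5, push YY → (s5, 100, YYYZ)
No transition applies at (s5, 100, YYYZ); input not fully consumed.

Reject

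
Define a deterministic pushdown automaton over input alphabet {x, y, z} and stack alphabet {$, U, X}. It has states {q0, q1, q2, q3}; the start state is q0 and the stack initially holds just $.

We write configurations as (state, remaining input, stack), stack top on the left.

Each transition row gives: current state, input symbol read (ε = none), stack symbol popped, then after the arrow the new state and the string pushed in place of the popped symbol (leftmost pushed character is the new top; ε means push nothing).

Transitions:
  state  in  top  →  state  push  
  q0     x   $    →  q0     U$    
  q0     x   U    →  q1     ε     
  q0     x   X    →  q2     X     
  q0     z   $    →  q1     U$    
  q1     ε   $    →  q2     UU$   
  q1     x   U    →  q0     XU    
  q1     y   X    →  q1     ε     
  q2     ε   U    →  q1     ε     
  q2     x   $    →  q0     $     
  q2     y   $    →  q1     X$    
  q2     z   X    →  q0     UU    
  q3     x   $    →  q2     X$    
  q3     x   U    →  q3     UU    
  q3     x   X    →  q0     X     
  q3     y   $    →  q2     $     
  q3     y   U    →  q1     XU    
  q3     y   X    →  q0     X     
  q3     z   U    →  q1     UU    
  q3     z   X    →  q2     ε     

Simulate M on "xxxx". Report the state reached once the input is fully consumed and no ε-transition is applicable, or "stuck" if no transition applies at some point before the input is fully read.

(q0, xxxx, $)
  read x, top $: go to q0, push U$ → (q0, xxx, U$)
  read x, top U: go to q1, push ε → (q1, xx, $)
  ε-move, top $: go to q2, push UU$ → (q2, xx, UU$)
  ε-move, top U: go to q1, push ε → (q1, xx, U$)
  read x, top U: go to q0, push XU → (q0, x, XU$)
  read x, top X: go to q2, push X → (q2, ε, XU$)
All input consumed; M is in state q2.

q2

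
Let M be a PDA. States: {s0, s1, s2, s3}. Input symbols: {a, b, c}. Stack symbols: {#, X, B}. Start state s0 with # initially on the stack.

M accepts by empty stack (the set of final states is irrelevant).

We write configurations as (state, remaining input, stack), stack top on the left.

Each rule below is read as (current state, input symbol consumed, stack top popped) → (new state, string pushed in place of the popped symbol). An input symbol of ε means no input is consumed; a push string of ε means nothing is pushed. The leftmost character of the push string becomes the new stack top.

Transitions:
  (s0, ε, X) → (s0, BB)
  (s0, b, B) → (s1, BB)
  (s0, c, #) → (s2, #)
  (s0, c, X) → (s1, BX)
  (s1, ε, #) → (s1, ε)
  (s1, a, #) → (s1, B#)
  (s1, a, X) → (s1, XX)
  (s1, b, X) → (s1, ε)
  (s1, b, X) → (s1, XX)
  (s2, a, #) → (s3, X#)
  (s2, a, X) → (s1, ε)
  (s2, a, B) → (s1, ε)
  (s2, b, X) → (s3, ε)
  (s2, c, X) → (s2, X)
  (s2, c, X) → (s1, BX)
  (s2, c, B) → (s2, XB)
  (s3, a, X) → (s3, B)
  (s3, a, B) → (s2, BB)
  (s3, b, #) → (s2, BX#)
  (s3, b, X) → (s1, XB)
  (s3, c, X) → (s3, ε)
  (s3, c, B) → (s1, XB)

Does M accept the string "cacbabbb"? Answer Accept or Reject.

Accept

One accepting computation: (s0, cacbabbb, #) ⊢ (s2, acbabbb, #) ⊢ (s3, cbabbb, X#) ⊢ (s3, babbb, #) ⊢ (s2, abbb, BX#) ⊢ (s1, bbb, X#) ⊢ (s1, bb, XX#) ⊢ (s1, b, X#) ⊢ (s1, ε, #) ⊢ (s1, ε, ε)
All input consumed and the stack is empty.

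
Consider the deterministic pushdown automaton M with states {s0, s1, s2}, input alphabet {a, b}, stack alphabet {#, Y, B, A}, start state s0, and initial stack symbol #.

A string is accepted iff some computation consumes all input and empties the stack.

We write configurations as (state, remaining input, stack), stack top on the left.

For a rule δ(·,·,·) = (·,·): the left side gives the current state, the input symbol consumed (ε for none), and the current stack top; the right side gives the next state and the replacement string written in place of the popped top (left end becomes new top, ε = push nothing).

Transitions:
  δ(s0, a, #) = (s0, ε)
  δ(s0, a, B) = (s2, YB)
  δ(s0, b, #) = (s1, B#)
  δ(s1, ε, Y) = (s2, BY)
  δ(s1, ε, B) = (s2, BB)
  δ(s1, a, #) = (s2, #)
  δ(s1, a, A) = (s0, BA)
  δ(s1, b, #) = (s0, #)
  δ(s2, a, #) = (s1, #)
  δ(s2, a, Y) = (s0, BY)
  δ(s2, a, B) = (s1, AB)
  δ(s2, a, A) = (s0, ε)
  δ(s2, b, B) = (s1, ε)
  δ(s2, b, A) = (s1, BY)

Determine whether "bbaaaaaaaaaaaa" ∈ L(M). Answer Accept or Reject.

(s0, bbaaaaaaaaaaaa, #) ⊢ (s1, baaaaaaaaaaaa, B#) ⊢ (s2, baaaaaaaaaaaa, BB#) ⊢ (s1, aaaaaaaaaaaa, B#) ⊢ (s2, aaaaaaaaaaaa, BB#) ⊢ (s1, aaaaaaaaaaa, ABB#) ⊢ (s0, aaaaaaaaaa, BABB#) ⊢ (s2, aaaaaaaaa, YBABB#) ⊢ (s0, aaaaaaaa, BYBABB#) ⊢ (s2, aaaaaaa, YBYBABB#) ⊢ (s0, aaaaaa, BYBYBABB#) ⊢ (s2, aaaaa, YBYBYBABB#) ⊢ (s0, aaaa, BYBYBYBABB#) ⊢ (s2, aaa, YBYBYBYBABB#) ⊢ (s0, aa, BYBYBYBYBABB#) ⊢ (s2, a, YBYBYBYBYBABB#) ⊢ (s0, ε, BYBYBYBYBYBABB#)
All input consumed; stack is BYBYBYBYBYBABB#, not empty, and no further ε-move applies.

Reject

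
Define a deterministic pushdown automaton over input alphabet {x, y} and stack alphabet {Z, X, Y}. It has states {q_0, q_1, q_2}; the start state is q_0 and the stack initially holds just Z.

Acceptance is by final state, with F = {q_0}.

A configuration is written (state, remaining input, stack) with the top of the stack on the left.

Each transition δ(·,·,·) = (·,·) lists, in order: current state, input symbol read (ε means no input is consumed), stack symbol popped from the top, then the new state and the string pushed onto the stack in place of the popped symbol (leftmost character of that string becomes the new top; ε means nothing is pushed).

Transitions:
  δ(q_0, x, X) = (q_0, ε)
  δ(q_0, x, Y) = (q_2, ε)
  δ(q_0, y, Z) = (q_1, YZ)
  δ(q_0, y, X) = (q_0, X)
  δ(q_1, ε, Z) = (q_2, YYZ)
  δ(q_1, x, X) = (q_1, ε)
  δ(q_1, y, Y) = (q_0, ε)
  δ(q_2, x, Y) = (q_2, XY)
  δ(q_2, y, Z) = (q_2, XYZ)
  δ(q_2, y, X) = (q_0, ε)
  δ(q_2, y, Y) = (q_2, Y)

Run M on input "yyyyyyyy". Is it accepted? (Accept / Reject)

Accept

(q_0, yyyyyyyy, Z)
  read y, top Z: go to q_1, push YZ → (q_1, yyyyyyy, YZ)
  read y, top Y: go to q_0, push ε → (q_0, yyyyyy, Z)
  read y, top Z: go to q_1, push YZ → (q_1, yyyyy, YZ)
  read y, top Y: go to q_0, push ε → (q_0, yyyy, Z)
  read y, top Z: go to q_1, push YZ → (q_1, yyy, YZ)
  read y, top Y: go to q_0, push ε → (q_0, yy, Z)
  read y, top Z: go to q_1, push YZ → (q_1, y, YZ)
  read y, top Y: go to q_0, push ε → (q_0, ε, Z)
All input consumed; state q_0 ∈ F.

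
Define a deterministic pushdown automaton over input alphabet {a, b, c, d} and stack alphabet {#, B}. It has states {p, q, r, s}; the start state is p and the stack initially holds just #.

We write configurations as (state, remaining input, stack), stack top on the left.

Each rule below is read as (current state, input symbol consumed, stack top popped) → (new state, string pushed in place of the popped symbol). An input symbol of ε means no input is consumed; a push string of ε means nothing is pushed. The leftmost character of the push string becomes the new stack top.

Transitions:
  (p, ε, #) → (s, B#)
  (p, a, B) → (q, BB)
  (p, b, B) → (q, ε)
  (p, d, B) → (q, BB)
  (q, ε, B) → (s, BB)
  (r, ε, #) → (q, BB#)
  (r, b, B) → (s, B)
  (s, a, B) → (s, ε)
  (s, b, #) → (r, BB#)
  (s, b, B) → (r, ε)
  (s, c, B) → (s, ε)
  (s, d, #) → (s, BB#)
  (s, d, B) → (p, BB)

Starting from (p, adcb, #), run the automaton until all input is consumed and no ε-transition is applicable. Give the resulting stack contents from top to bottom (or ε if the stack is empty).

BBB#

(p, adcb, #) ⊢ (s, adcb, B#) ⊢ (s, dcb, #) ⊢ (s, cb, BB#) ⊢ (s, b, B#) ⊢ (r, ε, #) ⊢ (q, ε, BB#) ⊢ (s, ε, BBB#)
All input consumed in state s with stack BBB#.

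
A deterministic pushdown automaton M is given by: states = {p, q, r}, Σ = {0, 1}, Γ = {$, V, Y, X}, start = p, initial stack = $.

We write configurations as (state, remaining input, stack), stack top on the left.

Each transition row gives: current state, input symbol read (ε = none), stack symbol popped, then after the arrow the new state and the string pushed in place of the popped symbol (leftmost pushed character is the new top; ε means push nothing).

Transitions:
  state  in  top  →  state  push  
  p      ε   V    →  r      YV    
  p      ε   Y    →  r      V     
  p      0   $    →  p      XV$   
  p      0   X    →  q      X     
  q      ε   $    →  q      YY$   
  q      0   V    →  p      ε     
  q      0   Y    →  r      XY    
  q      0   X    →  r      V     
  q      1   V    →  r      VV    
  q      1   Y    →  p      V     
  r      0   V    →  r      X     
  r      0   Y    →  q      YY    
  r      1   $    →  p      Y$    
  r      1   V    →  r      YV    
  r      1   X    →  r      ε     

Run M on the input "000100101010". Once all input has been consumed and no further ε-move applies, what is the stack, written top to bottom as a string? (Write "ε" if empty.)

(p, 000100101010, $)
  read 0, top $: go to p, push XV$ → (p, 00100101010, XV$)
  read 0, top X: go to q, push X → (q, 0100101010, XV$)
  read 0, top X: go to r, push V → (r, 100101010, VV$)
  read 1, top V: go to r, push YV → (r, 00101010, YVV$)
  read 0, top Y: go to q, push YY → (q, 0101010, YYVV$)
  read 0, top Y: go to r, push XY → (r, 101010, XYYVV$)
  read 1, top X: go to r, push ε → (r, 01010, YYVV$)
  read 0, top Y: go to q, push YY → (q, 1010, YYYVV$)
  read 1, top Y: go to p, push V → (p, 010, VYYVV$)
  ε-move, top V: go to r, push YV → (r, 010, YVYYVV$)
  read 0, top Y: go to q, push YY → (q, 10, YYVYYVV$)
  read 1, top Y: go to p, push V → (p, 0, VYVYYVV$)
  ε-move, top V: go to r, push YV → (r, 0, YVYVYYVV$)
  read 0, top Y: go to q, push YY → (q, ε, YYVYVYYVV$)
All input consumed in state q with stack YYVYVYYVV$.

YYVYVYYVV$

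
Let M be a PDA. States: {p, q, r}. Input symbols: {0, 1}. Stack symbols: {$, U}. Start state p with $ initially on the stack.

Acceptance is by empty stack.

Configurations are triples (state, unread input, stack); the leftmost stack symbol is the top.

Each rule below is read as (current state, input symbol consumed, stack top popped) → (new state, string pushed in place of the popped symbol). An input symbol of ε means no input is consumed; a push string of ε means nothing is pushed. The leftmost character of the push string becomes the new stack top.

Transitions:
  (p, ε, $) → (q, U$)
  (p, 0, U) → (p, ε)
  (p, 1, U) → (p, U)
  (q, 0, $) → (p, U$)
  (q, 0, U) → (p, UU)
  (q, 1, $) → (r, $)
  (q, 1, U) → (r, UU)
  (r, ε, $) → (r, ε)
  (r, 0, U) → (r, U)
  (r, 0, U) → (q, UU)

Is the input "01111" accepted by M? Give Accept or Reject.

Reject

No computation consumes all input and empties the stack.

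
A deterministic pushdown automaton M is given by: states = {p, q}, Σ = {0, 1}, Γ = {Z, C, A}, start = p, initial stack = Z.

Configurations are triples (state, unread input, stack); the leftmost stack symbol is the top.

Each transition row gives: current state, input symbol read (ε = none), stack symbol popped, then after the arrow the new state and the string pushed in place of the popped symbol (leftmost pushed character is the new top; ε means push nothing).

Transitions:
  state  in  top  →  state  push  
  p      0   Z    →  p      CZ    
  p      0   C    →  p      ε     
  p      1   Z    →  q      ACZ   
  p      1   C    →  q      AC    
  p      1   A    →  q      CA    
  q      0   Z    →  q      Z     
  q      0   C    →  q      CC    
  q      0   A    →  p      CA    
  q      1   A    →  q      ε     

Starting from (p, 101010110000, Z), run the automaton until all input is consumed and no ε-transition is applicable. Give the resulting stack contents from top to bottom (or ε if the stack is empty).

CCCCCACACACZ

(p, 101010110000, Z)
  read 1, top Z: go to q, push ACZ → (q, 01010110000, ACZ)
  read 0, top A: go to p, push CA → (p, 1010110000, CACZ)
  read 1, top C: go to q, push AC → (q, 010110000, ACACZ)
  read 0, top A: go to p, push CA → (p, 10110000, CACACZ)
  read 1, top C: go to q, push AC → (q, 0110000, ACACACZ)
  read 0, top A: go to p, push CA → (p, 110000, CACACACZ)
  read 1, top C: go to q, push AC → (q, 10000, ACACACACZ)
  read 1, top A: go to q, push ε → (q, 0000, CACACACZ)
  read 0, top C: go to q, push CC → (q, 000, CCACACACZ)
  read 0, top C: go to q, push CC → (q, 00, CCCACACACZ)
  read 0, top C: go to q, push CC → (q, 0, CCCCACACACZ)
  read 0, top C: go to q, push CC → (q, ε, CCCCCACACACZ)
All input consumed in state q with stack CCCCCACACACZ.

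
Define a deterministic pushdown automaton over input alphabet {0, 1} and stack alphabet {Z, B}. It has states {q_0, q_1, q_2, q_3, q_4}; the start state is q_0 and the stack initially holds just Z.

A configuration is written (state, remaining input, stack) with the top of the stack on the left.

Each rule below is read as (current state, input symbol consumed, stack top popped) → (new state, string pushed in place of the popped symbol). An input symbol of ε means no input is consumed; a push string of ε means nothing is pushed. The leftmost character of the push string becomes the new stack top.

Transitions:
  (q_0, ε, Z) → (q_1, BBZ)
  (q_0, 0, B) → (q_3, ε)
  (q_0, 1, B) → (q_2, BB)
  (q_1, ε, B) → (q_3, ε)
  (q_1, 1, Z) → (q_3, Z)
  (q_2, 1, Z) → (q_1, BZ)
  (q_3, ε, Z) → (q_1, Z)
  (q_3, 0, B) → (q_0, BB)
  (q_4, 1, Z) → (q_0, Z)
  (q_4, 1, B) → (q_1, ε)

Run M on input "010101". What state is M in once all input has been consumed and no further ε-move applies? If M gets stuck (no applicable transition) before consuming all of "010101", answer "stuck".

(q_0, 010101, Z)
  ε-move, top Z: go to q_1, push BBZ → (q_1, 010101, BBZ)
  ε-move, top B: go to q_3, push ε → (q_3, 010101, BZ)
  read 0, top B: go to q_0, push BB → (q_0, 10101, BBZ)
  read 1, top B: go to q_2, push BB → (q_2, 0101, BBBZ)
No transition for (q_2, 0, top B); M blocks with input 0101 remaining.

stuck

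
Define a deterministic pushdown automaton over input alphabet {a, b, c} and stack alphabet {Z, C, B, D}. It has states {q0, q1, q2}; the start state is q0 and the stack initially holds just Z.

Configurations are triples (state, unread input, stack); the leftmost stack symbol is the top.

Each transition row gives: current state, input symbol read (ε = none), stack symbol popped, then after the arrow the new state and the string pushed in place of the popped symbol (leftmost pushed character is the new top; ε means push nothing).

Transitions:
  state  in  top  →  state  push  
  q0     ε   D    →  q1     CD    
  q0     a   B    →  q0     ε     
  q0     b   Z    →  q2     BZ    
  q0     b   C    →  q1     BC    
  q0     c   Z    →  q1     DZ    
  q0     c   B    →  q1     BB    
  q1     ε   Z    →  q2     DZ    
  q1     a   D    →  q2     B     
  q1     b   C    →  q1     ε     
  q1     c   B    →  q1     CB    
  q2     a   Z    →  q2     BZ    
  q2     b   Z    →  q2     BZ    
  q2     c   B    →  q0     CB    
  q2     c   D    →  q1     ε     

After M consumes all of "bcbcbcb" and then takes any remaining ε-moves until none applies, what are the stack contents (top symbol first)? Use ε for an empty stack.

(q0, bcbcbcb, Z)
  read b, top Z: go to q2, push BZ → (q2, cbcbcb, BZ)
  read c, top B: go to q0, push CB → (q0, bcbcb, CBZ)
  read b, top C: go to q1, push BC → (q1, cbcb, BCBZ)
  read c, top B: go to q1, push CB → (q1, bcb, CBCBZ)
  read b, top C: go to q1, push ε → (q1, cb, BCBZ)
  read c, top B: go to q1, push CB → (q1, b, CBCBZ)
  read b, top C: go to q1, push ε → (q1, ε, BCBZ)
All input consumed in state q1 with stack BCBZ.

BCBZ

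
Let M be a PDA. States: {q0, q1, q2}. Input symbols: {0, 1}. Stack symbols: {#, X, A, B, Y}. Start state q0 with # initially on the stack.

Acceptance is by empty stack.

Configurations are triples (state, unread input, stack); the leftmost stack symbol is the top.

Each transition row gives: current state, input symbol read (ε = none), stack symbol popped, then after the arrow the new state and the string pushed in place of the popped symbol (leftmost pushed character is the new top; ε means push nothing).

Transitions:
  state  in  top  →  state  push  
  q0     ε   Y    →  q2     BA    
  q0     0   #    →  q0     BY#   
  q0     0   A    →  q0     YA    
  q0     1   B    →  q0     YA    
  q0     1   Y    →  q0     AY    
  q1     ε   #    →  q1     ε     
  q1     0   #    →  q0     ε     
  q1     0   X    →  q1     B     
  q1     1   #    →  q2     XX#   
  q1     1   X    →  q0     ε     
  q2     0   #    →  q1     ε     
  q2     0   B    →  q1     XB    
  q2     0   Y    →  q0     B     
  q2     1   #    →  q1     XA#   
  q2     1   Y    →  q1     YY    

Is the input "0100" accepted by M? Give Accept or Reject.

Reject

No computation consumes all input and empties the stack.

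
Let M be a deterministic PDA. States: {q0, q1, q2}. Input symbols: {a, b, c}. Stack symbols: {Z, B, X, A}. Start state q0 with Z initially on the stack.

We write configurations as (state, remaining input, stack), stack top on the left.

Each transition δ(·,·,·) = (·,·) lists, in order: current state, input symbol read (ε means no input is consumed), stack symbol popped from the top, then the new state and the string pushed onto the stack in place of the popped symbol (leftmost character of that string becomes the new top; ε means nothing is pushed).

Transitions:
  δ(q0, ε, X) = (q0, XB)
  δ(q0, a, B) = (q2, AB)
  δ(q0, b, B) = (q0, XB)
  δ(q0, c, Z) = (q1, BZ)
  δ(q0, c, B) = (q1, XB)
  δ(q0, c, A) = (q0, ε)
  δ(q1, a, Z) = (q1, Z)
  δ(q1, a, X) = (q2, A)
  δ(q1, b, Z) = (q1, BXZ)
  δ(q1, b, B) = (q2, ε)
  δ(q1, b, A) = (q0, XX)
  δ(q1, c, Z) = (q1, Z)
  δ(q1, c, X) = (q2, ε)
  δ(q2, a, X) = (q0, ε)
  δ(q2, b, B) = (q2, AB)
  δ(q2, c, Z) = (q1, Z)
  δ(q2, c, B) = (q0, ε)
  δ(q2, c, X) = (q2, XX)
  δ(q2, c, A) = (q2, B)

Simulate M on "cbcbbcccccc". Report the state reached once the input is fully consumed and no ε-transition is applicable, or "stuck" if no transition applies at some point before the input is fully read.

(q0, cbcbbcccccc, Z)
  read c, top Z: go to q1, push BZ → (q1, bcbbcccccc, BZ)
  read b, top B: go to q2, push ε → (q2, cbbcccccc, Z)
  read c, top Z: go to q1, push Z → (q1, bbcccccc, Z)
  read b, top Z: go to q1, push BXZ → (q1, bcccccc, BXZ)
  read b, top B: go to q2, push ε → (q2, cccccc, XZ)
  read c, top X: go to q2, push XX → (q2, ccccc, XXZ)
  read c, top X: go to q2, push XX → (q2, cccc, XXXZ)
  read c, top X: go to q2, push XX → (q2, ccc, XXXXZ)
  read c, top X: go to q2, push XX → (q2, cc, XXXXXZ)
  read c, top X: go to q2, push XX → (q2, c, XXXXXXZ)
  read c, top X: go to q2, push XX → (q2, ε, XXXXXXXZ)
All input consumed; M is in state q2.

q2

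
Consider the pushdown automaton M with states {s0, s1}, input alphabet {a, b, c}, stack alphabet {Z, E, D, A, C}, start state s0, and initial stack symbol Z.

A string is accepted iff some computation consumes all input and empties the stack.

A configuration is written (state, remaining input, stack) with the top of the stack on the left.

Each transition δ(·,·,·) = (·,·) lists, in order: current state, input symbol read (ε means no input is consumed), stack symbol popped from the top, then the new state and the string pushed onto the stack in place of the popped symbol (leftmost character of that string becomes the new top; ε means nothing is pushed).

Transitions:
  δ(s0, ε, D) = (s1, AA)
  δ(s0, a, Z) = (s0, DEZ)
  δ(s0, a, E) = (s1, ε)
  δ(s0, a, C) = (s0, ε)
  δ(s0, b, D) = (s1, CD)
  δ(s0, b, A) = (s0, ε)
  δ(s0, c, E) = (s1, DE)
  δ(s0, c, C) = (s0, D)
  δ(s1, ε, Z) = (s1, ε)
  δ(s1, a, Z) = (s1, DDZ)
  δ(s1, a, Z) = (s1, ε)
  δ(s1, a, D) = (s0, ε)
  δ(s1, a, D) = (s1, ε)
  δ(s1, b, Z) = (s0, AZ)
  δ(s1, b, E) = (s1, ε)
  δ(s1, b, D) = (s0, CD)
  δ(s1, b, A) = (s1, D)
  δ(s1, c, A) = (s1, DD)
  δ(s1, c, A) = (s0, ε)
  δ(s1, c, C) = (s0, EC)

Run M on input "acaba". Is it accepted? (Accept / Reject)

No computation consumes all input and empties the stack.

Reject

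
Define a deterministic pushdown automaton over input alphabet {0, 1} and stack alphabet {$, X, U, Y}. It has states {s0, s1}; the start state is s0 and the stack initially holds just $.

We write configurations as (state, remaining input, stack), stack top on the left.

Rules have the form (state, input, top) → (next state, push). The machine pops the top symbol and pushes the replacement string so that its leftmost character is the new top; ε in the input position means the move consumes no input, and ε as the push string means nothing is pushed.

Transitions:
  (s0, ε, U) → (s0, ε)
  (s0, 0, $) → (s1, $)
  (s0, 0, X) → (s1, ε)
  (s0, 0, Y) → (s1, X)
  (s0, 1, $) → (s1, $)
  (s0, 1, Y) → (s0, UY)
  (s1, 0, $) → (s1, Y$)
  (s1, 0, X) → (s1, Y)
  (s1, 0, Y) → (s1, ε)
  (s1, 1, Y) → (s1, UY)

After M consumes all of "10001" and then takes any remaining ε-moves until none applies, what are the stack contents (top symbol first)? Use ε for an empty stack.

(s0, 10001, $) ⊢ (s1, 0001, $) ⊢ (s1, 001, Y$) ⊢ (s1, 01, $) ⊢ (s1, 1, Y$) ⊢ (s1, ε, UY$)
All input consumed in state s1 with stack UY$.

UY$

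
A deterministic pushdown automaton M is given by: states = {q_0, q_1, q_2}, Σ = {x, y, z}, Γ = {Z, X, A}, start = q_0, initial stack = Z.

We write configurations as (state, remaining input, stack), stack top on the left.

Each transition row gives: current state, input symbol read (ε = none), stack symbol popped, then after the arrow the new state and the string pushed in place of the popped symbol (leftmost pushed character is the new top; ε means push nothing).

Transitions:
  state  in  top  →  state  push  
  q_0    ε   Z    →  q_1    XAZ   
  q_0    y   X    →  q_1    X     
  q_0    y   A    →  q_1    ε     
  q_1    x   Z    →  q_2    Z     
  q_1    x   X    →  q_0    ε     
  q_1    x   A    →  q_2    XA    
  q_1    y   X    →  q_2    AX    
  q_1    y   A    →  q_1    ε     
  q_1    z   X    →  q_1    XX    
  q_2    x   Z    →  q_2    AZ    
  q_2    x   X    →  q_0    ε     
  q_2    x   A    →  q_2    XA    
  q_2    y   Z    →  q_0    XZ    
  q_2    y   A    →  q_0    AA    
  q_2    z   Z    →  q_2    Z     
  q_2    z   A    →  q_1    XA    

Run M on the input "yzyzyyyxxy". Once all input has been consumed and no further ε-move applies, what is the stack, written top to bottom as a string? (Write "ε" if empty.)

(q_0, yzyzyyyxxy, Z)
  ε-move, top Z: go to q_1, push XAZ → (q_1, yzyzyyyxxy, XAZ)
  read y, top X: go to q_2, push AX → (q_2, zyzyyyxxy, AXAZ)
  read z, top A: go to q_1, push XA → (q_1, yzyyyxxy, XAXAZ)
  read y, top X: go to q_2, push AX → (q_2, zyyyxxy, AXAXAZ)
  read z, top A: go to q_1, push XA → (q_1, yyyxxy, XAXAXAZ)
  read y, top X: go to q_2, push AX → (q_2, yyxxy, AXAXAXAZ)
  read y, top A: go to q_0, push AA → (q_0, yxxy, AAXAXAXAZ)
  read y, top A: go to q_1, push ε → (q_1, xxy, AXAXAXAZ)
  read x, top A: go to q_2, push XA → (q_2, xy, XAXAXAXAZ)
  read x, top X: go to q_0, push ε → (q_0, y, AXAXAXAZ)
  read y, top A: go to q_1, push ε → (q_1, ε, XAXAXAZ)
All input consumed in state q_1 with stack XAXAXAZ.

XAXAXAZ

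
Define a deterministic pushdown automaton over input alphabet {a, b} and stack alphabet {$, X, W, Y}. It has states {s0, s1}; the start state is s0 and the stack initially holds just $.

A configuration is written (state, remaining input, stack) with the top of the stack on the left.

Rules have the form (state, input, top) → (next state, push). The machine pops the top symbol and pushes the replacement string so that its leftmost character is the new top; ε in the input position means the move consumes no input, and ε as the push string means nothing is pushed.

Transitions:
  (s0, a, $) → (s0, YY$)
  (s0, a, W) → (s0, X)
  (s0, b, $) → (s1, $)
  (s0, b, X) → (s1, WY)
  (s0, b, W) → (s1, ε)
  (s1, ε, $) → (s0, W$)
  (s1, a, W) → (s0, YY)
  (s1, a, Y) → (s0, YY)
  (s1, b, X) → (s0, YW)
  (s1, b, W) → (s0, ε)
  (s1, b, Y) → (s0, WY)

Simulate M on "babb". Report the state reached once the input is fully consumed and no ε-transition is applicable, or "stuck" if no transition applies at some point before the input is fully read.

(s0, babb, $)
  read b, top $: go to s1, push $ → (s1, abb, $)
  ε-move, top $: go to s0, push W$ → (s0, abb, W$)
  read a, top W: go to s0, push X → (s0, bb, X$)
  read b, top X: go to s1, push WY → (s1, b, WY$)
  read b, top W: go to s0, push ε → (s0, ε, Y$)
All input consumed; M is in state s0.

s0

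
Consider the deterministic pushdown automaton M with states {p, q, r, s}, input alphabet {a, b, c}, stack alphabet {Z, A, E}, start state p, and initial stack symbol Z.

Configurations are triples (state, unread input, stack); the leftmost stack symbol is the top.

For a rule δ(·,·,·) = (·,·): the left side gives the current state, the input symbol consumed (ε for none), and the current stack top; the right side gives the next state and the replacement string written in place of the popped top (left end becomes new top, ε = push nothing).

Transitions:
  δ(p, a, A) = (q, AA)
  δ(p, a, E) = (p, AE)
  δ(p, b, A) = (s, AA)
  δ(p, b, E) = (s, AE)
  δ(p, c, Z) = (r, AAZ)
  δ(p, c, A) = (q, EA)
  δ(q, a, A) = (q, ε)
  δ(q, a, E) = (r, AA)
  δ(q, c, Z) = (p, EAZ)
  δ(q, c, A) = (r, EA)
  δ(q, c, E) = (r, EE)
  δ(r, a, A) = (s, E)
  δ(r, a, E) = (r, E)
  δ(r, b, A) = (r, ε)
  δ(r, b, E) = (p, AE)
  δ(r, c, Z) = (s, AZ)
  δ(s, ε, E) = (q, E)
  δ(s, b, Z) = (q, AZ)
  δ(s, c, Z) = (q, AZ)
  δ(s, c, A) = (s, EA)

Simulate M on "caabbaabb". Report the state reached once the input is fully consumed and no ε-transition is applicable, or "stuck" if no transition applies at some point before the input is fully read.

r

(p, caabbaabb, Z)
  read c, top Z: go to r, push AAZ → (r, aabbaabb, AAZ)
  read a, top A: go to s, push E → (s, abbaabb, EAZ)
  ε-move, top E: go to q, push E → (q, abbaabb, EAZ)
  read a, top E: go to r, push AA → (r, bbaabb, AAAZ)
  read b, top A: go to r, push ε → (r, baabb, AAZ)
  read b, top A: go to r, push ε → (r, aabb, AZ)
  read a, top A: go to s, push E → (s, abb, EZ)
  ε-move, top E: go to q, push E → (q, abb, EZ)
  read a, top E: go to r, push AA → (r, bb, AAZ)
  read b, top A: go to r, push ε → (r, b, AZ)
  read b, top A: go to r, push ε → (r, ε, Z)
All input consumed; M is in state r.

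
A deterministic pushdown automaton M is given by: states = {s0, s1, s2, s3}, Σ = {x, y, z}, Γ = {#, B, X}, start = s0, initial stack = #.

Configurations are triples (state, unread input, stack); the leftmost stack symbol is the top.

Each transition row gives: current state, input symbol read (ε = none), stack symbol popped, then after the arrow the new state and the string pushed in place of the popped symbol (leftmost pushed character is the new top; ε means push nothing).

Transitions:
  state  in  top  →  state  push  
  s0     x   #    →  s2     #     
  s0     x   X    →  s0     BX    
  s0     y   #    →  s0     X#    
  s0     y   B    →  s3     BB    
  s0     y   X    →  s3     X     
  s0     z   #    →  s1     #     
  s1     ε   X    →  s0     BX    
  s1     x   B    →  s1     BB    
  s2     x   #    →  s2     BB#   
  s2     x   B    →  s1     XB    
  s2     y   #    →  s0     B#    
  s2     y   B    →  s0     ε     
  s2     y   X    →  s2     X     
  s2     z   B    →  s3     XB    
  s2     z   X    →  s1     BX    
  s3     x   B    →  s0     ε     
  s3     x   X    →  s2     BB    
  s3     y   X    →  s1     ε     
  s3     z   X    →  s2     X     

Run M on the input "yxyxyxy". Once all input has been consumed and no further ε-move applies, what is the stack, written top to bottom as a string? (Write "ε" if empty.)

(s0, yxyxyxy, #)
  read y, top #: go to s0, push X# → (s0, xyxyxy, X#)
  read x, top X: go to s0, push BX → (s0, yxyxy, BX#)
  read y, top B: go to s3, push BB → (s3, xyxy, BBX#)
  read x, top B: go to s0, push ε → (s0, yxy, BX#)
  read y, top B: go to s3, push BB → (s3, xy, BBX#)
  read x, top B: go to s0, push ε → (s0, y, BX#)
  read y, top B: go to s3, push BB → (s3, ε, BBX#)
All input consumed in state s3 with stack BBX#.

BBX#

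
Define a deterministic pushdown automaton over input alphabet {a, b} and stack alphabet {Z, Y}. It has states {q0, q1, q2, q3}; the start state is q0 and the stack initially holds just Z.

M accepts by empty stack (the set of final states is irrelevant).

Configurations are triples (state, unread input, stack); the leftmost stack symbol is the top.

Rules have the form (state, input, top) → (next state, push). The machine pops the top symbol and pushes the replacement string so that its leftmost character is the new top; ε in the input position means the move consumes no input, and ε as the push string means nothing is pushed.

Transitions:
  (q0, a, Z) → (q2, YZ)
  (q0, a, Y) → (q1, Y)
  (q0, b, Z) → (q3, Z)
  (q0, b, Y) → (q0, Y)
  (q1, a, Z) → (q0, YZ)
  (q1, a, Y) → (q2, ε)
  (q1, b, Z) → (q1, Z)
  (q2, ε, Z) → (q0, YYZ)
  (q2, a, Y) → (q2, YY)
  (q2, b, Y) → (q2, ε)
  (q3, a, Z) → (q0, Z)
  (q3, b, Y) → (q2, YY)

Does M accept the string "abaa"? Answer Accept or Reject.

Reject

(q0, abaa, Z)
  read a, top Z: go to q2, push YZ → (q2, baa, YZ)
  read b, top Y: go to q2, push ε → (q2, aa, Z)
  ε-move, top Z: go to q0, push YYZ → (q0, aa, YYZ)
  read a, top Y: go to q1, push Y → (q1, a, YYZ)
  read a, top Y: go to q2, push ε → (q2, ε, YZ)
All input consumed; stack is YZ, not empty, and no further ε-move applies.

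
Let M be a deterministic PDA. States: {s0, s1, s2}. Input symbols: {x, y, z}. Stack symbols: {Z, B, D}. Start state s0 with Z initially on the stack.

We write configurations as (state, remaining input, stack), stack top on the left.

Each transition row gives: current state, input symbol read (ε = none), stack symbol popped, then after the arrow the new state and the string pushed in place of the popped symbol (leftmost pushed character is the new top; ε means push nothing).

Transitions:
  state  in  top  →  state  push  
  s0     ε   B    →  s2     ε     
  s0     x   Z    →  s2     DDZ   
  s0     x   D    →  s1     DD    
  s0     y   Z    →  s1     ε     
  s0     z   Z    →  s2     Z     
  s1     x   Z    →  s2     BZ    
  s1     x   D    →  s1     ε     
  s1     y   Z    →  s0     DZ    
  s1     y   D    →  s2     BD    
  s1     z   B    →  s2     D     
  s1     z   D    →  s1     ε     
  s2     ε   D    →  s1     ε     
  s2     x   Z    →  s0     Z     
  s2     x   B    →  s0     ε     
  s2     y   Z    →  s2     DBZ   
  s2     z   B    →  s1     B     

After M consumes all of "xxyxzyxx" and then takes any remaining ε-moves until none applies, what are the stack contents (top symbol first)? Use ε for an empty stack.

DDZ

(s0, xxyxzyxx, Z)
  read x, top Z: go to s2, push DDZ → (s2, xyxzyxx, DDZ)
  ε-move, top D: go to s1, push ε → (s1, xyxzyxx, DZ)
  read x, top D: go to s1, push ε → (s1, yxzyxx, Z)
  read y, top Z: go to s0, push DZ → (s0, xzyxx, DZ)
  read x, top D: go to s1, push DD → (s1, zyxx, DDZ)
  read z, top D: go to s1, push ε → (s1, yxx, DZ)
  read y, top D: go to s2, push BD → (s2, xx, BDZ)
  read x, top B: go to s0, push ε → (s0, x, DZ)
  read x, top D: go to s1, push DD → (s1, ε, DDZ)
All input consumed in state s1 with stack DDZ.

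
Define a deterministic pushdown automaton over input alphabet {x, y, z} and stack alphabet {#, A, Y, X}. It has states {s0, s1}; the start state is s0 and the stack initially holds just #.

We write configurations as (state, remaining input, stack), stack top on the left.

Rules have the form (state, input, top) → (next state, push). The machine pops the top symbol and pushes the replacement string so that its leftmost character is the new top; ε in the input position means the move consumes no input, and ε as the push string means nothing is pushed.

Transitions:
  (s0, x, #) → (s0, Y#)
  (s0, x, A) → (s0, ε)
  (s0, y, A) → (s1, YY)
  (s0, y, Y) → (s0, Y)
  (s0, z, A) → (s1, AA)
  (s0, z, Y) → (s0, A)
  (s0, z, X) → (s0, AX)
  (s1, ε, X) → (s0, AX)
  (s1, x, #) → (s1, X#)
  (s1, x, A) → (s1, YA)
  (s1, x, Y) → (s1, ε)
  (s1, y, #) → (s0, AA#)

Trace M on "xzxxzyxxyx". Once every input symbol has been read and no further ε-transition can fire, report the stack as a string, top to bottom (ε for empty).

A#

(s0, xzxxzyxxyx, #) ⊢ (s0, zxxzyxxyx, Y#) ⊢ (s0, xxzyxxyx, A#) ⊢ (s0, xzyxxyx, #) ⊢ (s0, zyxxyx, Y#) ⊢ (s0, yxxyx, A#) ⊢ (s1, xxyx, YY#) ⊢ (s1, xyx, Y#) ⊢ (s1, yx, #) ⊢ (s0, x, AA#) ⊢ (s0, ε, A#)
All input consumed in state s0 with stack A#.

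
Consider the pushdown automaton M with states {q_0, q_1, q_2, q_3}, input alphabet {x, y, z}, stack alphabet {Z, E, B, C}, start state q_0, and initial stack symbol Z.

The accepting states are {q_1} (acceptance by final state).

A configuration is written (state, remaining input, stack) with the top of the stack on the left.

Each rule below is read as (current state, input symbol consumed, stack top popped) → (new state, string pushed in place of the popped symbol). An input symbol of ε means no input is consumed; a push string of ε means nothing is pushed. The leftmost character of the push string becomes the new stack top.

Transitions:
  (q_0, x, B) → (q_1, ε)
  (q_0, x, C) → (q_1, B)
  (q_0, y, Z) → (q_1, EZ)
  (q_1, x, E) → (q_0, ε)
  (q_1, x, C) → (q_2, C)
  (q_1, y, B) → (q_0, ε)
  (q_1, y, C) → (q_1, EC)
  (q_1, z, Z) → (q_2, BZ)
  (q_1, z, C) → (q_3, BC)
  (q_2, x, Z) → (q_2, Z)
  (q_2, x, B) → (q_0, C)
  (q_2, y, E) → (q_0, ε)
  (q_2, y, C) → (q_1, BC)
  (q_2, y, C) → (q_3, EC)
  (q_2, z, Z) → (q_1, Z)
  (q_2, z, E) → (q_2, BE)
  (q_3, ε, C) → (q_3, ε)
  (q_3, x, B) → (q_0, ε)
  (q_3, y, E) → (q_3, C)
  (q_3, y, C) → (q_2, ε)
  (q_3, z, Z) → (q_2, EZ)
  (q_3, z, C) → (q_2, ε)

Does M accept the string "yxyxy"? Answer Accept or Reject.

One accepting computation: (q_0, yxyxy, Z) ⊢ (q_1, xyxy, EZ) ⊢ (q_0, yxy, Z) ⊢ (q_1, xy, EZ) ⊢ (q_0, y, Z) ⊢ (q_1, ε, EZ)
All input consumed and state q_1 ∈ F.

Accept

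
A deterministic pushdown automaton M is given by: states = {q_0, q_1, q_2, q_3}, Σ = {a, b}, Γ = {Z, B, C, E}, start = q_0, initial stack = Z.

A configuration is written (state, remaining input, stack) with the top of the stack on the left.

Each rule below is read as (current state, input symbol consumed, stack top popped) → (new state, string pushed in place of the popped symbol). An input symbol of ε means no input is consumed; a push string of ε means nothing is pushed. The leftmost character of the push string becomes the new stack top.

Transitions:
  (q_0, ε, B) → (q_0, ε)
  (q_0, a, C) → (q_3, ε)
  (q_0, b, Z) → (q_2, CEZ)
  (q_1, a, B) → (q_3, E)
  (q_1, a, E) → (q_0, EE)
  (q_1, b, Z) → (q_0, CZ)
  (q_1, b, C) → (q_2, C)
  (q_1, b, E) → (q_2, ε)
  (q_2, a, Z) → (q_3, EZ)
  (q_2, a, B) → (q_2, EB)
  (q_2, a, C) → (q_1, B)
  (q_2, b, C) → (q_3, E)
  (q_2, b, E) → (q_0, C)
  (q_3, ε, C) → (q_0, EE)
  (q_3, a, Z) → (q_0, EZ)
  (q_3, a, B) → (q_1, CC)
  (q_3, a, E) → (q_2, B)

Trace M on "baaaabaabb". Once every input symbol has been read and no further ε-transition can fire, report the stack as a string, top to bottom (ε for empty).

(q_0, baaaabaabb, Z)
  read b, top Z: go to q_2, push CEZ → (q_2, aaaabaabb, CEZ)
  read a, top C: go to q_1, push B → (q_1, aaabaabb, BEZ)
  read a, top B: go to q_3, push E → (q_3, aabaabb, EEZ)
  read a, top E: go to q_2, push B → (q_2, abaabb, BEZ)
  read a, top B: go to q_2, push EB → (q_2, baabb, EBEZ)
  read b, top E: go to q_0, push C → (q_0, aabb, CBEZ)
  read a, top C: go to q_3, push ε → (q_3, abb, BEZ)
  read a, top B: go to q_1, push CC → (q_1, bb, CCEZ)
  read b, top C: go to q_2, push C → (q_2, b, CCEZ)
  read b, top C: go to q_3, push E → (q_3, ε, ECEZ)
All input consumed in state q_3 with stack ECEZ.

ECEZ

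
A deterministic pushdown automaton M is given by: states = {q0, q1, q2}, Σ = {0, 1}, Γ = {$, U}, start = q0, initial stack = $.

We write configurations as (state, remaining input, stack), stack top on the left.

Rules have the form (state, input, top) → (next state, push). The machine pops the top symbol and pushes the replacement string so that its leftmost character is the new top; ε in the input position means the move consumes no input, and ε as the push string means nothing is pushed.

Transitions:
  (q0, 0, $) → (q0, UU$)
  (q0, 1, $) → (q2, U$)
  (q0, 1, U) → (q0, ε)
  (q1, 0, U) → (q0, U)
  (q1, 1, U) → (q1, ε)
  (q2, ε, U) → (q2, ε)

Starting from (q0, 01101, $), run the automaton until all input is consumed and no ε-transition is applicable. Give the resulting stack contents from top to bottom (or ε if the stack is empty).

(q0, 01101, $)
  read 0, top $: go to q0, push UU$ → (q0, 1101, UU$)
  read 1, top U: go to q0, push ε → (q0, 101, U$)
  read 1, top U: go to q0, push ε → (q0, 01, $)
  read 0, top $: go to q0, push UU$ → (q0, 1, UU$)
  read 1, top U: go to q0, push ε → (q0, ε, U$)
All input consumed in state q0 with stack U$.

U$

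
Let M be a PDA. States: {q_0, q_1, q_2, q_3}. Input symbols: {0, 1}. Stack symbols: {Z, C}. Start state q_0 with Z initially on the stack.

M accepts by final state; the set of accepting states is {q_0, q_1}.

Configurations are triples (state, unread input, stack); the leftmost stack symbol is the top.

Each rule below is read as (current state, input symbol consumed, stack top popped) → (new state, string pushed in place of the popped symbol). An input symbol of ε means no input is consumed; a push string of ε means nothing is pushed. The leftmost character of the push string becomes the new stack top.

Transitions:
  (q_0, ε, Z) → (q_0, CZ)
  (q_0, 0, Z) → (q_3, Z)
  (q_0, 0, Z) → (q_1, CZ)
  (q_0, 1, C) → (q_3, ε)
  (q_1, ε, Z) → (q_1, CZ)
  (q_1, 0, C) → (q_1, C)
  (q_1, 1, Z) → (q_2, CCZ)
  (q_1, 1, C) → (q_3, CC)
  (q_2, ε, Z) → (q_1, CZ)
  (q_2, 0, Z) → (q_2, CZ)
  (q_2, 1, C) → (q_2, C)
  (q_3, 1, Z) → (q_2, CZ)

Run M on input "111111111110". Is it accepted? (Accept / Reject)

Reject

No computation consumes all input and reaches a final state.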